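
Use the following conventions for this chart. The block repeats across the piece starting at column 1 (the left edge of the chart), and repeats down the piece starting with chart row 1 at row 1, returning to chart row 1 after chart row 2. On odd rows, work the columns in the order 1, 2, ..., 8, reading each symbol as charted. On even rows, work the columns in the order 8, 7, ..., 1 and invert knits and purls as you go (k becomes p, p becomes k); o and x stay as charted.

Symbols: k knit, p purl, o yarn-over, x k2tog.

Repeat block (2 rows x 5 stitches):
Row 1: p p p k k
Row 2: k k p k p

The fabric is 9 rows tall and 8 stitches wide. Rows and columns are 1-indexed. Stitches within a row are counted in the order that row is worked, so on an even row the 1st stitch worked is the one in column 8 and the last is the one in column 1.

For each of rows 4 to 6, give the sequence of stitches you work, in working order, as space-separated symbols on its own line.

Row 4: chart row 2, WS - tiled (columns 1-8): k k p k p k k p; work from column 8 back to 1 with k<->p swapped.
Row 5: chart row 1, RS - tile across columns 1-8 and work as-is.
Row 6: chart row 2, WS - tiled (columns 1-8): k k p k p k k p; work from column 8 back to 1 with k<->p swapped.

Rows as worked:
k p p k p k p p
p p p k k p p p
k p p k p k p p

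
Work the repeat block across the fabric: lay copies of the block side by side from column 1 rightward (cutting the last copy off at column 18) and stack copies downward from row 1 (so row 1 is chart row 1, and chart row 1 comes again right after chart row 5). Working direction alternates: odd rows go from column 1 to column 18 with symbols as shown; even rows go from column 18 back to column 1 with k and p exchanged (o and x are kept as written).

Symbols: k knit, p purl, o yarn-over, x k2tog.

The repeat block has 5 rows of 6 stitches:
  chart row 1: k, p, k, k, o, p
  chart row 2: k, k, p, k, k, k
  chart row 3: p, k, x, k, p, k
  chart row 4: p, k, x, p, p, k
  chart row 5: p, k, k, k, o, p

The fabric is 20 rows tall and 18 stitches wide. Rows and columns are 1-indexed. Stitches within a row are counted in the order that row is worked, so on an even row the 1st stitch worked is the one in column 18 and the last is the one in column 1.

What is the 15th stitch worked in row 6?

Row 6 uses chart row ((6-1) mod 5)+1 = 1. Row 6 is even, so WS.
Chart row 1 tiled across columns 1-18: k p k k o p k p k k o p k p k k o p
WS row: flip the tiled sequence (start at column 18) and apply k<->p; o and x stay.
Row 6 as worked: k o p p k p k o p p k p k o p p k p
The 15th stitch worked is p.

== STITCH ==
p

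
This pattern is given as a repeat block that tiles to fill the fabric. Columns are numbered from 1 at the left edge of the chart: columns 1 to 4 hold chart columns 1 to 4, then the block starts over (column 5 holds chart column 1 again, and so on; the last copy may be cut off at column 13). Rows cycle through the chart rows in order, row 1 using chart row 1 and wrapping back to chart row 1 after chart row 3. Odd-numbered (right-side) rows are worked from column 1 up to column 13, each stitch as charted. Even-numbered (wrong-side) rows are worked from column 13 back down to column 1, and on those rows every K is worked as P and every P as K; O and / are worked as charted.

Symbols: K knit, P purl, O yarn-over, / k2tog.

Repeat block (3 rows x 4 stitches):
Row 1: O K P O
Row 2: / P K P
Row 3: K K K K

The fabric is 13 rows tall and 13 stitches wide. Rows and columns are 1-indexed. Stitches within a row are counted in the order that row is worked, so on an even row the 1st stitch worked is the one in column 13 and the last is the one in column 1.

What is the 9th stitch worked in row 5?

Row 5 uses chart row ((5-1) mod 3)+1 = 2. Row 5 is odd, so RS.
Chart row 2 tiled across columns 1-13: / P K P / P K P / P K P /
Right side: take the tiled row as-is (worked left to right from column 1).
Counting 9 along the worked row gives /.

Result:
/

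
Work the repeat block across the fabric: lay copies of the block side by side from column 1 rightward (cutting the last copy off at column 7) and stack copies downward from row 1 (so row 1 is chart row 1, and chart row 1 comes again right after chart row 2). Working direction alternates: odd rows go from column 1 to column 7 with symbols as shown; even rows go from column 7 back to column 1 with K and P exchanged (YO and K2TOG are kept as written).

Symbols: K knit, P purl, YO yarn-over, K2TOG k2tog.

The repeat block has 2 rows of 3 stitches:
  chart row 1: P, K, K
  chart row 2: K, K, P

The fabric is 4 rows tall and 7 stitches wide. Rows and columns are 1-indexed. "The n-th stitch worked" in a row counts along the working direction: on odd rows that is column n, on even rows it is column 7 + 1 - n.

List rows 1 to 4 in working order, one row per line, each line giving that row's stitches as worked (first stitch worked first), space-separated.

Row 1: chart row 1, RS - tile across columns 1-7 and work as-is.
Row 2: chart row 2, WS - tiled (columns 1-7): K K P K K P K; work from column 7 back to 1 with K<->P swapped.
Row 3: chart row 1, RS - tile across columns 1-7 and work as-is.
Row 4: chart row 2, WS - tiled (columns 1-7): K K P K K P K; work from column 7 back to 1 with K<->P swapped.

== ROWS AS WORKED ==
P K K P K K P
P K P P K P P
P K K P K K P
P K P P K P P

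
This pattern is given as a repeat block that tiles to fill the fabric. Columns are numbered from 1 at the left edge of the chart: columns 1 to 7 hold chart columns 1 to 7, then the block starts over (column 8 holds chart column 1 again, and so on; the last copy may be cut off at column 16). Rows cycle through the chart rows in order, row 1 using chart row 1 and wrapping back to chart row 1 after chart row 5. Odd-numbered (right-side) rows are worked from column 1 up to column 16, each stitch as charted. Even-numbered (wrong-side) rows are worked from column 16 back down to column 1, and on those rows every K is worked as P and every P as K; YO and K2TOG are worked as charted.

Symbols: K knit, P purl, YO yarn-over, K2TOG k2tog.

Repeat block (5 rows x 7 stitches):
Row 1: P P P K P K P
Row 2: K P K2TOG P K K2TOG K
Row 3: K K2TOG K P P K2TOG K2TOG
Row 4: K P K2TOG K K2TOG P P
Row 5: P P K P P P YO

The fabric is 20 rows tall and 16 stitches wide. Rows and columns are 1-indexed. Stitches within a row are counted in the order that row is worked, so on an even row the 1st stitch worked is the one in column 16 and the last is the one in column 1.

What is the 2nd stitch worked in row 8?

== STITCH ==
P

Derivation:
Row 8: (8-1) mod 5 = 2, so use chart row 3. Even row -> WS.
Chart row 3 tiled across columns 1-16: K K2TOG K P P K2TOG K2TOG K K2TOG K P P K2TOG K2TOG K K2TOG
Wrong side: read the tiled row from column 16 down to 1 and exchange K with P (leave YO, K2TOG).
Row 8 as worked: K2TOG P K2TOG K2TOG K K P K2TOG P K2TOG K2TOG K K P K2TOG P
Stitch 2 in working order -> P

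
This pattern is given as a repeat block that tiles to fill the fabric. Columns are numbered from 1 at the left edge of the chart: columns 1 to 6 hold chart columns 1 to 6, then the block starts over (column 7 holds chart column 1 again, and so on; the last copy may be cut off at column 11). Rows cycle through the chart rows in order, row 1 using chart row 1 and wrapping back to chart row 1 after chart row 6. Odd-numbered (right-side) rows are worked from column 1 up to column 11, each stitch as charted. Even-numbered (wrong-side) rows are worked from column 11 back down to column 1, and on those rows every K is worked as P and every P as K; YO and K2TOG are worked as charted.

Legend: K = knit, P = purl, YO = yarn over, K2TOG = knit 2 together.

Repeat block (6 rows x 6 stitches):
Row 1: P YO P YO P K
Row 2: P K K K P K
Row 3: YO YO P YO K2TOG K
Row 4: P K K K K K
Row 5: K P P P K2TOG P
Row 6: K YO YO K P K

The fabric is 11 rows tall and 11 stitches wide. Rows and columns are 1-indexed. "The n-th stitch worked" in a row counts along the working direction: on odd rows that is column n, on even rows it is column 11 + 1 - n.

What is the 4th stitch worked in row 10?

== STITCH ==
P

Derivation:
For row 10: chart row = ((10-1) mod 6) + 1 = 4; this is a WS (even) row.
Chart row 4 tiled across columns 1-11: P K K K K K P K K K K
WS row: flip the tiled sequence (start at column 11) and apply K<->P; YO and K2TOG stay.
Row 10 as worked: P P P P K P P P P P K
Stitch 4 in working order -> P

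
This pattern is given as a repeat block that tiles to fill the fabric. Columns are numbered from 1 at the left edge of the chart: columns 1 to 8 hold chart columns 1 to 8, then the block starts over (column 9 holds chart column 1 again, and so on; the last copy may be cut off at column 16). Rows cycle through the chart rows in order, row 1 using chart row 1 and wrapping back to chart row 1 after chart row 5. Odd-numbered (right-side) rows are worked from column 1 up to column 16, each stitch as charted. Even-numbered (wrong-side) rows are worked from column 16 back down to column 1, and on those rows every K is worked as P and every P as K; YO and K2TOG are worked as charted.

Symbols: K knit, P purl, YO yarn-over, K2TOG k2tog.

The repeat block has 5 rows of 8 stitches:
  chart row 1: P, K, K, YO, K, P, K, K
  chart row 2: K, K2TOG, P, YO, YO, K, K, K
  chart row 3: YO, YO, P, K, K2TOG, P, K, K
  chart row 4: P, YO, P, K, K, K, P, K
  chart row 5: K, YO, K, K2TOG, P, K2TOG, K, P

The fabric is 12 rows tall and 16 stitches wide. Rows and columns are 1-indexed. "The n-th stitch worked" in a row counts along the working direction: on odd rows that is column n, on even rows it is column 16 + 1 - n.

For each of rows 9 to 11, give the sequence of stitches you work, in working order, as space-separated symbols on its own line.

Row 9: chart row 4, RS - tile across columns 1-16 and work as-is.
Row 10: chart row 5, WS - tiled (columns 1-16): K YO K K2TOG P K2TOG K P K YO K K2TOG P K2TOG K P; work from column 16 back to 1 with K<->P swapped.
Row 11: chart row 1, RS - tile across columns 1-16 and work as-is.

Rows as worked:
P YO P K K K P K P YO P K K K P K
K P K2TOG K K2TOG P YO P K P K2TOG K K2TOG P YO P
P K K YO K P K K P K K YO K P K K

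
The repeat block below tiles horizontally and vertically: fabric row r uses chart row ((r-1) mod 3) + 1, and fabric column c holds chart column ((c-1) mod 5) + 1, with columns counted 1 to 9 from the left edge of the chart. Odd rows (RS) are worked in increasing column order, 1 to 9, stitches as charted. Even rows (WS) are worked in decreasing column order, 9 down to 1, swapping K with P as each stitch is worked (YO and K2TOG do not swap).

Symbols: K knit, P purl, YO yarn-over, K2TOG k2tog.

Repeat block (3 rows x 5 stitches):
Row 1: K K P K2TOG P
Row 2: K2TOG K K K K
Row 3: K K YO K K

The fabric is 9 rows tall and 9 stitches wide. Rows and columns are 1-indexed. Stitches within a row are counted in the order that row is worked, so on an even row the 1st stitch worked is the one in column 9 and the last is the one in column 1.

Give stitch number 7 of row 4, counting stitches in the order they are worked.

== STITCH ==
K

Derivation:
Row 4 uses chart row ((4-1) mod 3)+1 = 1. Row 4 is even, so WS.
Chart row 1 tiled across columns 1-9: K K P K2TOG P K K P K2TOG
WS row: flip the tiled sequence (start at column 9) and apply K<->P; YO and K2TOG stay.
Row 4 as worked: K2TOG K P P K K2TOG K P P
The 7th stitch worked is K.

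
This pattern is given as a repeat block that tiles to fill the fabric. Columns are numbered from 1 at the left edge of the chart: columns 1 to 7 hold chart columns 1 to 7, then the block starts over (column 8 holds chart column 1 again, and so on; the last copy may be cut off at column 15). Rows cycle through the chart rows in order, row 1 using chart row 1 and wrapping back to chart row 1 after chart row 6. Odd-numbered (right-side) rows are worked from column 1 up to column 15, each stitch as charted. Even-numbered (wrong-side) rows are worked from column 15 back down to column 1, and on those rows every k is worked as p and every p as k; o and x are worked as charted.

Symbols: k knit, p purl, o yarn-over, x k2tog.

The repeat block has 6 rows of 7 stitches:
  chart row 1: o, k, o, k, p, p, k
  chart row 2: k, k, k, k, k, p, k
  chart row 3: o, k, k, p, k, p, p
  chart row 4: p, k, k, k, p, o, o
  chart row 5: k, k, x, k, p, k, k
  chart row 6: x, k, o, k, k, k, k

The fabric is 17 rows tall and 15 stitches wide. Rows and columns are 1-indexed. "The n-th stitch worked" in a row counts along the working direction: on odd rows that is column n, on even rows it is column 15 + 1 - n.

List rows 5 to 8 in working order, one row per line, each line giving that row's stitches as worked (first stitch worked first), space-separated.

Row 5: chart row 5, RS - tile across columns 1-15 and work as-is.
Row 6: chart row 6, WS - tiled (columns 1-15): x k o k k k k x k o k k k k x; work from column 15 back to 1 with k<->p swapped.
Row 7: chart row 1, RS - tile across columns 1-15 and work as-is.
Row 8: chart row 2, WS - tiled (columns 1-15): k k k k k p k k k k k k p k k; work from column 15 back to 1 with k<->p swapped.

== ROWS AS WORKED ==
k k x k p k k k k x k p k k k
x p p p p o p x p p p p o p x
o k o k p p k o k o k p p k o
p p k p p p p p p k p p p p p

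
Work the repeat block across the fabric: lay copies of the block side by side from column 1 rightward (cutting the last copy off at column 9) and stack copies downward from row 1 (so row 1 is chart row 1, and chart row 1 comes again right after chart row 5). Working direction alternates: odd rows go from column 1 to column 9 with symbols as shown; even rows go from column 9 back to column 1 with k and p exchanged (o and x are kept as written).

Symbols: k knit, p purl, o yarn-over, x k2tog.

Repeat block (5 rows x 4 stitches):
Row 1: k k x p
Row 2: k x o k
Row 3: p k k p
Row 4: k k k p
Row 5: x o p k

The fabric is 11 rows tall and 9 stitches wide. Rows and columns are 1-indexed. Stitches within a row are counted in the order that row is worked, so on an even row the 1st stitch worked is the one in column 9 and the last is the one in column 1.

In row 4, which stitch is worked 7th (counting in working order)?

Row 4 uses chart row ((4-1) mod 5)+1 = 4. Row 4 is even, so WS.
Chart row 4 tiled across columns 1-9: k k k p k k k p k
WS: work from column 9 back to column 1 (reverse the tiled row), swapping k<->p (o and x unchanged).
Row 4 as worked: p k p p p k p p p
The 7th stitch worked is p.

Result:
p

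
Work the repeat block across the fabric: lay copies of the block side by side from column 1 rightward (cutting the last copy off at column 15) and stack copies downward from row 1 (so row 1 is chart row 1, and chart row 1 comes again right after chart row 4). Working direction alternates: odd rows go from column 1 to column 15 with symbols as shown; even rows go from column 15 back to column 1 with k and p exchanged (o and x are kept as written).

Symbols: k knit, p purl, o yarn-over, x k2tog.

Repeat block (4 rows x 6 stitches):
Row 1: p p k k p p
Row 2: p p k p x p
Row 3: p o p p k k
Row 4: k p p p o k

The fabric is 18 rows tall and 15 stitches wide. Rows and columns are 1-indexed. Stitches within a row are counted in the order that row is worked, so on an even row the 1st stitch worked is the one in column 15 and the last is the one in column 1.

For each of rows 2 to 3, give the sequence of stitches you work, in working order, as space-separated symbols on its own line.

Row 2: chart row 2, WS - tiled (columns 1-15): p p k p x p p p k p x p p p k; work from column 15 back to 1 with k<->p swapped.
Row 3: chart row 3, RS - tile across columns 1-15 and work as-is.

Result:
p k k k x k p k k k x k p k k
p o p p k k p o p p k k p o p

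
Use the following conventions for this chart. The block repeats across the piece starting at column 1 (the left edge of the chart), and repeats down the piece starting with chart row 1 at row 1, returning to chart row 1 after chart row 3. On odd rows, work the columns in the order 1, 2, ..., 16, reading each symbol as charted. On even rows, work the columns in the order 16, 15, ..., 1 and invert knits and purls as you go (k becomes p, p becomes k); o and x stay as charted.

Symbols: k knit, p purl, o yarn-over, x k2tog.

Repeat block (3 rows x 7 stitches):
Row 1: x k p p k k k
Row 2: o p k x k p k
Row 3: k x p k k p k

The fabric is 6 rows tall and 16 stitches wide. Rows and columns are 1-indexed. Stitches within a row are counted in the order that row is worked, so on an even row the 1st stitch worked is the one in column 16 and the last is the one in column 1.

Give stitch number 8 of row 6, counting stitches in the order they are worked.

For row 6: chart row = ((6-1) mod 3) + 1 = 3; this is a WS (even) row.
Chart row 3 tiled across columns 1-16: k x p k k p k k x p k k p k k x
WS: work from column 16 back to column 1 (reverse the tiled row), swapping k<->p (o and x unchanged).
Row 6 as worked: x p p k p p k x p p k p p k x p
The 8th stitch worked is x.

Result:
x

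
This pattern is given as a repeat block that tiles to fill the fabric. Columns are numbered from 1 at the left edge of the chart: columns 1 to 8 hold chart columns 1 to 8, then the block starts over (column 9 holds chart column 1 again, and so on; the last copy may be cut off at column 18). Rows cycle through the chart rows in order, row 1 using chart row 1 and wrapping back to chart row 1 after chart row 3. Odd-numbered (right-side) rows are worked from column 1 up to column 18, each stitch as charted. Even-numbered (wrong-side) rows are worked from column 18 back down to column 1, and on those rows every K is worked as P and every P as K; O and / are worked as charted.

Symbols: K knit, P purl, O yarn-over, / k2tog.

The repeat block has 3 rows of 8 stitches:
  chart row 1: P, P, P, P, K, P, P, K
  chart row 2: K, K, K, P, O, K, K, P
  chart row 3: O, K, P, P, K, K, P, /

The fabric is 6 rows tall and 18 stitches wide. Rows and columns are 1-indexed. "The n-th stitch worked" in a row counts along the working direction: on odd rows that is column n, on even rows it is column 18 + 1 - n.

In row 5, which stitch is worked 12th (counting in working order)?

== STITCH ==
P

Derivation:
Row 5: (5-1) mod 3 = 1, so use chart row 2. Odd row -> RS.
Chart row 2 tiled across columns 1-18: K K K P O K K P K K K P O K K P K K
Right side: take the tiled row as-is (worked left to right from column 1).
The 12th stitch worked is P.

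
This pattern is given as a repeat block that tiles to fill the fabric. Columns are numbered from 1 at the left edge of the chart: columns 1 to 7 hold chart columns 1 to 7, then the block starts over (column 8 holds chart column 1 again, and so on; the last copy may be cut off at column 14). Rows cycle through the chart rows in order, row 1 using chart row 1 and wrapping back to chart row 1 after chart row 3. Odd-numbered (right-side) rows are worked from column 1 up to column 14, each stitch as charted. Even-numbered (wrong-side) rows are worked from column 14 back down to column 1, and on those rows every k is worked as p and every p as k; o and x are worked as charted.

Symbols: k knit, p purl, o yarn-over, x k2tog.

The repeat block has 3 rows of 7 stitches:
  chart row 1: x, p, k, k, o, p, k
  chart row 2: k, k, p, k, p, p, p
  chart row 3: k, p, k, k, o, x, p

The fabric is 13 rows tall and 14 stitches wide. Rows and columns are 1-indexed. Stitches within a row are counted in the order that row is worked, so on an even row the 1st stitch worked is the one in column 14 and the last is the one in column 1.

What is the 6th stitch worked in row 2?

== STITCH ==
p

Derivation:
For row 2: chart row = ((2-1) mod 3) + 1 = 2; this is a WS (even) row.
Chart row 2 tiled across columns 1-14: k k p k p p p k k p k p p p
WS: work from column 14 back to column 1 (reverse the tiled row), swapping k<->p (o and x unchanged).
Row 2 as worked: k k k p k p p k k k p k p p
Stitch 6 in working order -> p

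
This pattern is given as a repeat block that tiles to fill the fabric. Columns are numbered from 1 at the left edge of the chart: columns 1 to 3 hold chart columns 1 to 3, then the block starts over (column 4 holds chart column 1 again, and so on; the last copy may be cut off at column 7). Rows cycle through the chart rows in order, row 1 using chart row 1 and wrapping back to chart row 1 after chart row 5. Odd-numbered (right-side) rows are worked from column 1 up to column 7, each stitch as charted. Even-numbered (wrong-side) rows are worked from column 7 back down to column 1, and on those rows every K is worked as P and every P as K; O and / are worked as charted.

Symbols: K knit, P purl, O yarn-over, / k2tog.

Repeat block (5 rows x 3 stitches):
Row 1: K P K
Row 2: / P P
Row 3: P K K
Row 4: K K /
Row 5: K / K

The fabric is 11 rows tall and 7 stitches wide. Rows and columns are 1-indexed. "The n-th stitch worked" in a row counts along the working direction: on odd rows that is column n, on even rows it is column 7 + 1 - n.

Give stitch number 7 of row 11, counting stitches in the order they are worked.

For row 11: chart row = ((11-1) mod 5) + 1 = 1; this is a RS (odd) row.
Chart row 1 tiled across columns 1-7: K P K K P K K
RS row: no reversal, no swap; stitch n worked = column n.
Counting 7 along the worked row gives K.

== STITCH ==
K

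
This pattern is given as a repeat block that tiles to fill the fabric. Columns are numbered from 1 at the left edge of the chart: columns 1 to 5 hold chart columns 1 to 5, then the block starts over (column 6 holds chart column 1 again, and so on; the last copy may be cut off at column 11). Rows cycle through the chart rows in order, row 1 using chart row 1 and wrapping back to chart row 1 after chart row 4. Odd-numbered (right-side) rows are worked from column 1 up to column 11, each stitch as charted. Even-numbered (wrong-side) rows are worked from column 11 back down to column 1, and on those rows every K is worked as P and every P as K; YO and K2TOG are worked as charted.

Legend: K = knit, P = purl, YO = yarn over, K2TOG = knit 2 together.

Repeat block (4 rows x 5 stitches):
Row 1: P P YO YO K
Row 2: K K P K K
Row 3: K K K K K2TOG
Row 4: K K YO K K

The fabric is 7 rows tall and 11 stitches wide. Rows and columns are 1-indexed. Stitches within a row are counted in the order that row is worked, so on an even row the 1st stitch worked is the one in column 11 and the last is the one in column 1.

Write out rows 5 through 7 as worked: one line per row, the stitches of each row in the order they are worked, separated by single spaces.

== ROWS AS WORKED ==
P P YO YO K P P YO YO K P
P P P K P P P P K P P
K K K K K2TOG K K K K K2TOG K

Derivation:
Row 5: chart row 1, RS - tile across columns 1-11 and work as-is.
Row 6: chart row 2, WS - tiled (columns 1-11): K K P K K K K P K K K; work from column 11 back to 1 with K<->P swapped.
Row 7: chart row 3, RS - tile across columns 1-11 and work as-is.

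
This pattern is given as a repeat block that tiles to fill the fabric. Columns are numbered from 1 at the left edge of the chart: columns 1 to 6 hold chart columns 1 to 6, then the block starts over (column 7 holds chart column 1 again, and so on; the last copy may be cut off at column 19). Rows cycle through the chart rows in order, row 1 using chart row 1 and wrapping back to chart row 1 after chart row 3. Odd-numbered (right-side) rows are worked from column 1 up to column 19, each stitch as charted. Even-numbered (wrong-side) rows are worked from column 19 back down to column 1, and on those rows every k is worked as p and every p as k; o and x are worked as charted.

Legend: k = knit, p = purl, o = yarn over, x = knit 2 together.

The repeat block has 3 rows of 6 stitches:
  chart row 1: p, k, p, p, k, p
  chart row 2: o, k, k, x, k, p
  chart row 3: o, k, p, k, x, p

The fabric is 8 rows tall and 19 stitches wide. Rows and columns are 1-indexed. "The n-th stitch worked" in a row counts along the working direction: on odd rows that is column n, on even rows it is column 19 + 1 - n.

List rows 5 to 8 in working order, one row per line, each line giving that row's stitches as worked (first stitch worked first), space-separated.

Row 5: chart row 2, RS - tile across columns 1-19 and work as-is.
Row 6: chart row 3, WS - tiled (columns 1-19): o k p k x p o k p k x p o k p k x p o; work from column 19 back to 1 with k<->p swapped.
Row 7: chart row 1, RS - tile across columns 1-19 and work as-is.
Row 8: chart row 2, WS - tiled (columns 1-19): o k k x k p o k k x k p o k k x k p o; work from column 19 back to 1 with k<->p swapped.

Rows as worked:
o k k x k p o k k x k p o k k x k p o
o k x p k p o k x p k p o k x p k p o
p k p p k p p k p p k p p k p p k p p
o k p x p p o k p x p p o k p x p p o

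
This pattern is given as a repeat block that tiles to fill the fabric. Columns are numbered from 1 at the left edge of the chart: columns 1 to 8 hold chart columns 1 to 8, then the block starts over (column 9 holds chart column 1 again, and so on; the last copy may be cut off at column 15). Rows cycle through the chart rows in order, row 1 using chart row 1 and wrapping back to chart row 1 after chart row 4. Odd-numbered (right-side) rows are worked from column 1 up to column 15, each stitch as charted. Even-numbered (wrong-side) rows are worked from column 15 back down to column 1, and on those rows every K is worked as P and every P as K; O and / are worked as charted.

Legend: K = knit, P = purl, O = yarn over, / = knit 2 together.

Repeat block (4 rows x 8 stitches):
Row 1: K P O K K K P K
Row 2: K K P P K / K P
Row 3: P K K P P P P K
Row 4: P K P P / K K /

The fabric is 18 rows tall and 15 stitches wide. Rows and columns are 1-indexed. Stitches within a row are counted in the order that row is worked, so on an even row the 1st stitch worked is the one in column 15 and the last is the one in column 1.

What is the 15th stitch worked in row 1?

For row 1: chart row = ((1-1) mod 4) + 1 = 1; this is a RS (odd) row.
Chart row 1 tiled across columns 1-15: K P O K K K P K K P O K K K P
RS row: no reversal, no swap; stitch n worked = column n.
The 15th stitch worked is P.

== STITCH ==
P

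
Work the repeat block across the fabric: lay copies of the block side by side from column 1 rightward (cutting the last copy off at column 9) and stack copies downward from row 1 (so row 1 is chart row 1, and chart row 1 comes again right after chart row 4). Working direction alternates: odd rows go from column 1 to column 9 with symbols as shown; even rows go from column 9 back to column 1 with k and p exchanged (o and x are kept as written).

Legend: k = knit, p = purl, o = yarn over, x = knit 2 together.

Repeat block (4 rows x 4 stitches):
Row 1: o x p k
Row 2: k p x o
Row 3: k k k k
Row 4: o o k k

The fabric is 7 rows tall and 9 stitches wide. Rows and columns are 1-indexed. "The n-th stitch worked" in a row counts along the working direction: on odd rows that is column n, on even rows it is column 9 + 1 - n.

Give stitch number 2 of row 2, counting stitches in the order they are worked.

== STITCH ==
o

Derivation:
Row 2 uses chart row ((2-1) mod 4)+1 = 2. Row 2 is even, so WS.
Chart row 2 tiled across columns 1-9: k p x o k p x o k
WS row: flip the tiled sequence (start at column 9) and apply k<->p; o and x stay.
Row 2 as worked: p o x k p o x k p
Stitch 2 in working order -> o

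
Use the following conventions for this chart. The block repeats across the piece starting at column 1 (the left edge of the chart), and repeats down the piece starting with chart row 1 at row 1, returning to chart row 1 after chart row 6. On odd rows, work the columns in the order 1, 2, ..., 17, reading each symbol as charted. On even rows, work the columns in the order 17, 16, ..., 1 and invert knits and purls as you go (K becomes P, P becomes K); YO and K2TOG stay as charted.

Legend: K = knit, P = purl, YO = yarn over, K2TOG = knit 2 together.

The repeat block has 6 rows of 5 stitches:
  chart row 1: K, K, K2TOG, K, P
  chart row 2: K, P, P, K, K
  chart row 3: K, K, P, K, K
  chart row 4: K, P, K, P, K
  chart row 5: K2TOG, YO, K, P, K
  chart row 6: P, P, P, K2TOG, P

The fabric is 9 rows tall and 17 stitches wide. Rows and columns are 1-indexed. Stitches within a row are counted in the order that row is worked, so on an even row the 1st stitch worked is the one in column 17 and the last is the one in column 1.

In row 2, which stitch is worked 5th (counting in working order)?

For row 2: chart row = ((2-1) mod 6) + 1 = 2; this is a WS (even) row.
Chart row 2 tiled across columns 1-17: K P P K K K P P K K K P P K K K P
Wrong side: read the tiled row from column 17 down to 1 and exchange K with P (leave YO, K2TOG).
Row 2 as worked: K P P P K K P P P K K P P P K K P
The 5th stitch worked is K.

== STITCH ==
K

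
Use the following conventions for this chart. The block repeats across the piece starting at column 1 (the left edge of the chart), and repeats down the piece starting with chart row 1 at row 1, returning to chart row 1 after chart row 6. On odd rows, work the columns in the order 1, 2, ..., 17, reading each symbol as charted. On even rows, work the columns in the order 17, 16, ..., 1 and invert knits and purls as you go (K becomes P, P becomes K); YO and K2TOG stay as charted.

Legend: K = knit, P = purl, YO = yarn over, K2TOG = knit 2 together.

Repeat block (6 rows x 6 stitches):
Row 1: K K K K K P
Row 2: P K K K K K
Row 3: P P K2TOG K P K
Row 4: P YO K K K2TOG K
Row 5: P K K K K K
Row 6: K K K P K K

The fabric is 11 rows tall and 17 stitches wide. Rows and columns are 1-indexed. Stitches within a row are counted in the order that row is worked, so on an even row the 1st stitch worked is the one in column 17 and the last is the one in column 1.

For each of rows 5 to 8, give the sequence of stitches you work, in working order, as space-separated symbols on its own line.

Row 5: chart row 5, RS - tile across columns 1-17 and work as-is.
Row 6: chart row 6, WS - tiled (columns 1-17): K K K P K K K K K P K K K K K P K; work from column 17 back to 1 with K<->P swapped.
Row 7: chart row 1, RS - tile across columns 1-17 and work as-is.
Row 8: chart row 2, WS - tiled (columns 1-17): P K K K K K P K K K K K P K K K K; work from column 17 back to 1 with K<->P swapped.

Result:
P K K K K K P K K K K K P K K K K
P K P P P P P K P P P P P K P P P
K K K K K P K K K K K P K K K K K
P P P P K P P P P P K P P P P P K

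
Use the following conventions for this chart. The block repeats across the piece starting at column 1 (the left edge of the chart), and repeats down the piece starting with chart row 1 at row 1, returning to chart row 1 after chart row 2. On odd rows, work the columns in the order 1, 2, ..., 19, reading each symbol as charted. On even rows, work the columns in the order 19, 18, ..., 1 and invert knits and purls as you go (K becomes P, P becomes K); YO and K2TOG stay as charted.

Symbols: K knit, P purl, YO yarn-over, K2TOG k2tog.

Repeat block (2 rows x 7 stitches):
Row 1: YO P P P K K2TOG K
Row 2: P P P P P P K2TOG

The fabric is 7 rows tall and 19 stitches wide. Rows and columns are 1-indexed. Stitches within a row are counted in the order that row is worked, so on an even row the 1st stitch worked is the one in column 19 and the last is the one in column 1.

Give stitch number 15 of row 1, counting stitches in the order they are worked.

For row 1: chart row = ((1-1) mod 2) + 1 = 1; this is a RS (odd) row.
Chart row 1 tiled across columns 1-19: YO P P P K K2TOG K YO P P P K K2TOG K YO P P P K
RS row: no reversal, no swap; stitch n worked = column n.
Stitch 15 in working order -> YO

Result:
YO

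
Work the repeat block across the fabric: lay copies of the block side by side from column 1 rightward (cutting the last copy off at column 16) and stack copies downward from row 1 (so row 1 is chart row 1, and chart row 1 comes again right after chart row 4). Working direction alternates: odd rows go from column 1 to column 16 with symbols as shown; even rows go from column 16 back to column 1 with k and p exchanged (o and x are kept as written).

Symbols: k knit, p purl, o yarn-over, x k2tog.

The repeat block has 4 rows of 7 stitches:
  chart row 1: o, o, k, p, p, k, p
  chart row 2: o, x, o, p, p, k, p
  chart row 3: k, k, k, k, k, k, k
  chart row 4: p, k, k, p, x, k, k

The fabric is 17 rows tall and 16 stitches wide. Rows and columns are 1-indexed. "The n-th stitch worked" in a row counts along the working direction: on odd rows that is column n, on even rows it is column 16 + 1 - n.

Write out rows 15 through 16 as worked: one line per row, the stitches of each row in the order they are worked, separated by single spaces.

Row 15: chart row 3, RS - tile across columns 1-16 and work as-is.
Row 16: chart row 4, WS - tiled (columns 1-16): p k k p x k k p k k p x k k p k; work from column 16 back to 1 with k<->p swapped.

Result:
k k k k k k k k k k k k k k k k
p k p p x k p p k p p x k p p k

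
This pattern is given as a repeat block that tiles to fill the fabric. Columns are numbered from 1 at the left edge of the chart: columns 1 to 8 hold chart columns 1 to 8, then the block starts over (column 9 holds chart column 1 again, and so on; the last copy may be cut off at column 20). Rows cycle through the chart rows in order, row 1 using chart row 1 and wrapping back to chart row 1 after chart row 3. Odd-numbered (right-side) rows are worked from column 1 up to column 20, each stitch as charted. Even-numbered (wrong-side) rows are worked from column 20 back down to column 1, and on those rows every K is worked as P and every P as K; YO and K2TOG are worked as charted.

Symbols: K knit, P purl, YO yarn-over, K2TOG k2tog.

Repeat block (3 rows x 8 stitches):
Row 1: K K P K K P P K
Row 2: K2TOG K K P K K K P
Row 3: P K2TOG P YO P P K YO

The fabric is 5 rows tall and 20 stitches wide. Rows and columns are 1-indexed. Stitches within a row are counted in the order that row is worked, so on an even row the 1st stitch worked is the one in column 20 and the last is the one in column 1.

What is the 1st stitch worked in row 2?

For row 2: chart row = ((2-1) mod 3) + 1 = 2; this is a WS (even) row.
Chart row 2 tiled across columns 1-20: K2TOG K K P K K K P K2TOG K K P K K K P K2TOG K K P
Wrong side: read the tiled row from column 20 down to 1 and exchange K with P (leave YO, K2TOG).
Row 2 as worked: K P P K2TOG K P P P K P P K2TOG K P P P K P P K2TOG
Stitch 1 in working order -> K

Result:
K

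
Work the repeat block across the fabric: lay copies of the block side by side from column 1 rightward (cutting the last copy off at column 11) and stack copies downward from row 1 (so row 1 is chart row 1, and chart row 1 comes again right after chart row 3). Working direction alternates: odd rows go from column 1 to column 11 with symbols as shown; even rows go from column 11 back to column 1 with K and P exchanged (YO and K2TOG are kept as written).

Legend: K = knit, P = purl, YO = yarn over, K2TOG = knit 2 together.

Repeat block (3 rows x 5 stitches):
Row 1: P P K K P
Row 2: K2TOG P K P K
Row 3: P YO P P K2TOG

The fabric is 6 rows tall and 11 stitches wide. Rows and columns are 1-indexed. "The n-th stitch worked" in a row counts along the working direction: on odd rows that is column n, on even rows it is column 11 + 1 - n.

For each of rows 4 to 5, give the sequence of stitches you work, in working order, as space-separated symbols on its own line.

Rows as worked:
K K P P K K K P P K K
K2TOG P K P K K2TOG P K P K K2TOG

Derivation:
Row 4: chart row 1, WS - tiled (columns 1-11): P P K K P P P K K P P; work from column 11 back to 1 with K<->P swapped.
Row 5: chart row 2, RS - tile across columns 1-11 and work as-is.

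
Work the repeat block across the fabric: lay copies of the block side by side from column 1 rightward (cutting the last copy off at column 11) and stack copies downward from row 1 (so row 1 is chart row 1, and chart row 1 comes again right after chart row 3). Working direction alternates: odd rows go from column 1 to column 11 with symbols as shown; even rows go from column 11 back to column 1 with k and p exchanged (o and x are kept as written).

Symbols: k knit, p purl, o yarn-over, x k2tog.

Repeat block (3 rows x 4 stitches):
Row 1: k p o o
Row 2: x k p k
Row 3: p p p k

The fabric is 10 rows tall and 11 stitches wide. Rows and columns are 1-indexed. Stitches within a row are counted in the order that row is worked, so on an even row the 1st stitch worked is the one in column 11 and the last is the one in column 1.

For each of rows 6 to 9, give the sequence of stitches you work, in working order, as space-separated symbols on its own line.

== ROWS AS WORKED ==
k k k p k k k p k k k
k p o o k p o o k p o
k p x p k p x p k p x
p p p k p p p k p p p

Derivation:
Row 6: chart row 3, WS - tiled (columns 1-11): p p p k p p p k p p p; work from column 11 back to 1 with k<->p swapped.
Row 7: chart row 1, RS - tile across columns 1-11 and work as-is.
Row 8: chart row 2, WS - tiled (columns 1-11): x k p k x k p k x k p; work from column 11 back to 1 with k<->p swapped.
Row 9: chart row 3, RS - tile across columns 1-11 and work as-is.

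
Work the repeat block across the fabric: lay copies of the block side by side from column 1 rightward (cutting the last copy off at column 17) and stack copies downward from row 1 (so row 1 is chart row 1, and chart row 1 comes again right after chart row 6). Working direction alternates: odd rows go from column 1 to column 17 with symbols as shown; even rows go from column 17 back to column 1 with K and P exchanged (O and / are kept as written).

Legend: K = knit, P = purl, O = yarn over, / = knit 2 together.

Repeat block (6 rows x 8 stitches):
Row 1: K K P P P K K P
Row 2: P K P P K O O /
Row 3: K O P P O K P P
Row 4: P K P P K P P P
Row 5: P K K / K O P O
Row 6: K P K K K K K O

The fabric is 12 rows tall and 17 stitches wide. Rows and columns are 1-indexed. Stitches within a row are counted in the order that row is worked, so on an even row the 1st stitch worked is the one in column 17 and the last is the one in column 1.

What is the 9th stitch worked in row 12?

Row 12 uses chart row ((12-1) mod 6)+1 = 6. Row 12 is even, so WS.
Chart row 6 tiled across columns 1-17: K P K K K K K O K P K K K K K O K
WS row: flip the tiled sequence (start at column 17) and apply K<->P; O and / stay.
Row 12 as worked: P O P P P P P K P O P P P P P K P
The 9th stitch worked is P.

Result:
P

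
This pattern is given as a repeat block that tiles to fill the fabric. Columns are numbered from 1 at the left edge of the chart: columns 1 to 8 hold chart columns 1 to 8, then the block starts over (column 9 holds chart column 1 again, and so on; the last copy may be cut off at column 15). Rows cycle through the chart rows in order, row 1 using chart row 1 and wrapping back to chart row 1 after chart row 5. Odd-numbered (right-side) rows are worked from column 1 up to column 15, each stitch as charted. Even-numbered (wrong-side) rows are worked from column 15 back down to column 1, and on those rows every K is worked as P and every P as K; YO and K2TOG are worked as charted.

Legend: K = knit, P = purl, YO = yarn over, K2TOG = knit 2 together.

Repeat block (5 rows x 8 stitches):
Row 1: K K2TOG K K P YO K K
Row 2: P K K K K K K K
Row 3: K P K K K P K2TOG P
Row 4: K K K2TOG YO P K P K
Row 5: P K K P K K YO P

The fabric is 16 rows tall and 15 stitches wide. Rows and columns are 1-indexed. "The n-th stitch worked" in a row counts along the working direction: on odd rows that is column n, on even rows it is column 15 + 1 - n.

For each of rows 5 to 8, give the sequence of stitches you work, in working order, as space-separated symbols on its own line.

Row 5: chart row 5, RS - tile across columns 1-15 and work as-is.
Row 6: chart row 1, WS - tiled (columns 1-15): K K2TOG K K P YO K K K K2TOG K K P YO K; work from column 15 back to 1 with K<->P swapped.
Row 7: chart row 2, RS - tile across columns 1-15 and work as-is.
Row 8: chart row 3, WS - tiled (columns 1-15): K P K K K P K2TOG P K P K K K P K2TOG; work from column 15 back to 1 with K<->P swapped.

Result:
P K K P K K YO P P K K P K K YO
P YO K P P K2TOG P P P YO K P P K2TOG P
P K K K K K K K P K K K K K K
K2TOG K P P P K P K K2TOG K P P P K P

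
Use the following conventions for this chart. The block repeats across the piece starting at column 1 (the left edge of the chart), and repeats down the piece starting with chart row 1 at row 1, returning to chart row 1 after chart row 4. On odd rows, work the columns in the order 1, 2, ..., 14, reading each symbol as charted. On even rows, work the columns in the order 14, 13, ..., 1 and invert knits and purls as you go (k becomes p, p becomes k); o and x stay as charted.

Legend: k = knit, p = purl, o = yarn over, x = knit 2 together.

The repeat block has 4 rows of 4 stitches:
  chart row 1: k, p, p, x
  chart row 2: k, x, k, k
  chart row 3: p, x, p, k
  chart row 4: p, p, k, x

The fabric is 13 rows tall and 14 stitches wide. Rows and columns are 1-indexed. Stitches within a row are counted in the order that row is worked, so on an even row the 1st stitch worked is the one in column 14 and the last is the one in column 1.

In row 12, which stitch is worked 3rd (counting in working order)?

Stitch:
x

Derivation:
Row 12: (12-1) mod 4 = 3, so use chart row 4. Even row -> WS.
Chart row 4 tiled across columns 1-14: p p k x p p k x p p k x p p
Wrong side: read the tiled row from column 14 down to 1 and exchange k with p (leave o, x).
Row 12 as worked: k k x p k k x p k k x p k k
Stitch 3 in working order -> x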